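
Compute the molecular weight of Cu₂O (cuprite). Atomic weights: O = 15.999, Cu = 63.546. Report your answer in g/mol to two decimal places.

143.09 g/mol

M = 2·63.546 + 1·15.999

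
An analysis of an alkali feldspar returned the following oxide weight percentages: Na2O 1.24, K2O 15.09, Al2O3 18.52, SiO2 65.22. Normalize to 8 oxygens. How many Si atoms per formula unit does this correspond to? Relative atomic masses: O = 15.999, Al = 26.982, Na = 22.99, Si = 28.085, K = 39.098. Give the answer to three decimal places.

Na2O (M=61.979): mol = 0.02001; Na = 0.04002, O = 0.02001.
K2O (M=94.195): mol = 0.16020; K = 0.32040, O = 0.16020.
Al2O3 (M=101.961): mol = 0.18164; Al = 0.36328, O = 0.54492.
SiO2 (M=60.083): mol = 1.08550; Si = 1.08550, O = 2.17100.
ΣO = 2.89613; factor = 8/ΣO = 2.76231.
Si apfu = 1.08550 × 2.76231 = 2.998.

2.998 Si apfu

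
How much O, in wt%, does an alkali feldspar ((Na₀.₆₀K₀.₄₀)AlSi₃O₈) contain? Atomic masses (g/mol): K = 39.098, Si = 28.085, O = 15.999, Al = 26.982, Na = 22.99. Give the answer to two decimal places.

47.64 wt%

Molar mass of (Na₀.₆₀K₀.₄₀)AlSi₃O₈: 0.60×22.99 + 0.40×39.098 + 1×26.982 + 3×28.085 + 8×15.999 = 268.662 g/mol.
Mass of O per formula unit: 8 × 15.999 = 127.992 g.
Weight fraction O = 127.992 / 268.662 = 0.4764.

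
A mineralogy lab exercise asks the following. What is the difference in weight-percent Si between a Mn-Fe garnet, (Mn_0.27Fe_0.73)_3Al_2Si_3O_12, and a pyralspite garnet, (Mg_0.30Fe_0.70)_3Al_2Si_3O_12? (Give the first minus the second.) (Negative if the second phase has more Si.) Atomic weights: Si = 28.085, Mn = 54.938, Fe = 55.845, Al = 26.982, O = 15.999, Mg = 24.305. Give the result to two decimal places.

-1.00 percentage points

First mineral: 84.255 g Si in 497.007 g formula = 16.95 wt% Si.
Second mineral: 84.255 g Si in 469.356 g formula = 17.95 wt% Si.
16.95% − 17.95% gives a difference of -1.00 percentage points.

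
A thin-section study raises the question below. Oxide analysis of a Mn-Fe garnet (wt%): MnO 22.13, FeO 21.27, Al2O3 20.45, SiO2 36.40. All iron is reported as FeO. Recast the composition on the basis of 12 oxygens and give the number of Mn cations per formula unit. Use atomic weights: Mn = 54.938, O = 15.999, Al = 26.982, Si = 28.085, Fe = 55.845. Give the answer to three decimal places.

1.546 Mn apfu

MnO (M=70.937): mol = 0.31197; Mn = 0.31197, O = 0.31197.
FeO (M=71.844): mol = 0.29606; Fe = 0.29606, O = 0.29606.
Al2O3 (M=101.961): mol = 0.20057; Al = 0.40114, O = 0.60171.
SiO2 (M=60.083): mol = 0.60583; Si = 0.60583, O = 1.21166.
ΣO = 2.42140; factor = 12/ΣO = 4.95581.
Mn apfu = 0.31197 × 4.95581 = 1.546.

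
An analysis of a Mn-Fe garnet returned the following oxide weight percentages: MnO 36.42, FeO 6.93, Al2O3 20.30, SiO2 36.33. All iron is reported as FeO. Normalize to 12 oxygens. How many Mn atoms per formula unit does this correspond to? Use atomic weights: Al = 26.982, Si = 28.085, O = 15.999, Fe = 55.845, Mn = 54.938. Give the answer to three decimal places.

2.550 Mn apfu

36.42 wt% MnO ÷ 70.937 g/mol = 0.51341 mol, giving 0.51341 Mn and 0.51341 O.
6.93 wt% FeO ÷ 71.844 g/mol = 0.09646 mol, giving 0.09646 Fe and 0.09646 O.
20.30 wt% Al2O3 ÷ 101.961 g/mol = 0.19910 mol, giving 0.39820 Al and 0.59730 O.
36.33 wt% SiO2 ÷ 60.083 g/mol = 0.60466 mol, giving 0.60466 Si and 1.20932 O.
Oxygen sums to 2.41649; scaling by 12/2.41649 = 4.96588 puts the formula on 12 O.
Mn: 0.51341 × 4.96588 = 2.550 atoms per formula unit.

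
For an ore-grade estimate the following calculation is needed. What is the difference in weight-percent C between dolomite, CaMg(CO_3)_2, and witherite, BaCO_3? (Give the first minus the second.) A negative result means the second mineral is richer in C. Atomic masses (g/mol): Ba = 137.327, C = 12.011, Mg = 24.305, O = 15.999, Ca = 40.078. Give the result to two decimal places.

6.94 percentage points

M(CaMg(CO_3)_2) = 184.399 g/mol, so wt% C = 24.022/184.399 × 100 = 13.03%.
M(BaCO_3) = 197.335 g/mol, so wt% C = 12.011/197.335 × 100 = 6.09%.
13.03 − 6.09 = 6.94 pp.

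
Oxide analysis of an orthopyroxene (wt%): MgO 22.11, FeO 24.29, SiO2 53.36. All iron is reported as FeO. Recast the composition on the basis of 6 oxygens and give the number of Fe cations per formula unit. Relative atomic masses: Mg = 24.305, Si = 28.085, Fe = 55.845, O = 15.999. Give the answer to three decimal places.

22.11 wt% MgO ÷ 40.304 g/mol = 0.54858 mol, giving 0.54858 Mg and 0.54858 O.
24.29 wt% FeO ÷ 71.844 g/mol = 0.33809 mol, giving 0.33809 Fe and 0.33809 O.
53.36 wt% SiO2 ÷ 60.083 g/mol = 0.88810 mol, giving 0.88810 Si and 1.77620 O.
Oxygen sums to 2.66287; scaling by 6/2.66287 = 2.25321 puts the formula on 6 O.
Fe: 0.33809 × 2.25321 = 0.762 atoms per formula unit.

0.762 Fe apfu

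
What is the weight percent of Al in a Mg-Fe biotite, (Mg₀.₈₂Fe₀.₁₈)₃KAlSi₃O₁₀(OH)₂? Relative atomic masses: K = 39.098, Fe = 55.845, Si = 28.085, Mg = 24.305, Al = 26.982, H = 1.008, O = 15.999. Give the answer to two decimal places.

M((Mg₀.₈₂Fe₀.₁₈)₃KAlSi₃O₁₀(OH)₂) = 434.286 g/mol.
Al contributes 1 × 26.982 = 26.982 g per mole.
26.982/434.286 = 0.0621 → 6.21%.

6.21 wt%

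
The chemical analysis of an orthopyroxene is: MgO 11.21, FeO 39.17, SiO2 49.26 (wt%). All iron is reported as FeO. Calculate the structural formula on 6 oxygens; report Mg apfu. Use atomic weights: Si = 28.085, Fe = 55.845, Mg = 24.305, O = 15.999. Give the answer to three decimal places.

MgO (M=40.304): mol = 0.27814; Mg = 0.27814, O = 0.27814.
FeO (M=71.844): mol = 0.54521; Fe = 0.54521, O = 0.54521.
SiO2 (M=60.083): mol = 0.81987; Si = 0.81987, O = 1.63974.
ΣO = 2.46309; factor = 6/ΣO = 2.43596.
Mg apfu = 0.27814 × 2.43596 = 0.678.

0.678 Mg apfu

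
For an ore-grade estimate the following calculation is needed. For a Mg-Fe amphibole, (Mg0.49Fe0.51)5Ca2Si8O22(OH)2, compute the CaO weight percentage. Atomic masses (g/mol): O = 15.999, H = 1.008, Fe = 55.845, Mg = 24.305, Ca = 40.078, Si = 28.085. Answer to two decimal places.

12.56 wt%

Molar mass of (Mg0.49Fe0.51)5Ca2Si8O22(OH)2 = 2.45·24.305 + 2.55·55.845 + 2·40.078 + 8·28.085 + 24·15.999 + 2·1.008 = 892.780 g/mol.
Each formula unit contains 2 Ca, equivalent to 2/1 = 2.0000 mol CaO.
M(CaO) = 1×40.078 + 1×15.999 = 56.077 g/mol.
Mass of CaO per formula unit = 2.0000 × 56.077 = 112.154 g.
CaO wt% = 112.154 / 892.780 × 100 = 12.56%.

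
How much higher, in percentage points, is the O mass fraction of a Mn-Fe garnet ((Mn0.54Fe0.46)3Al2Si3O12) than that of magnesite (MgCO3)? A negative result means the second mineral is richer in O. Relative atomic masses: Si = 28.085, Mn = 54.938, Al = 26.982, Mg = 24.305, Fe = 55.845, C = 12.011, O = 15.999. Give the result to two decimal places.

First mineral: 191.988 g O in 496.273 g formula = 38.69 wt% O.
Second mineral: 47.997 g O in 84.313 g formula = 56.93 wt% O.
38.69% − 56.93% gives a difference of -18.24 percentage points.

-18.24 percentage points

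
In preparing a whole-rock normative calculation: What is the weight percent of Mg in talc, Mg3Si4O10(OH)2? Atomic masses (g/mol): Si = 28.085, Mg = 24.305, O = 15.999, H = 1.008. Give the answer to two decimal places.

M(Mg3Si4O10(OH)2) = 379.259 g/mol.
Mg contributes 3 × 24.305 = 72.915 g per mole.
72.915/379.259 = 0.1923 → 19.23%.

19.23 wt%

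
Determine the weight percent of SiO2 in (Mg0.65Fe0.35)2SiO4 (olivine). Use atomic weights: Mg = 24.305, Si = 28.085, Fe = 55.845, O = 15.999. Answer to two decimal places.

36.91 wt%

Formula mass = 162.769 g/mol.
1 Si → 1.0000 mol SiO2 per formula unit; M(SiO2) = 60.083, so SiO2 mass = 60.083 g.
60.083/162.769 × 100 = 36.91 wt%.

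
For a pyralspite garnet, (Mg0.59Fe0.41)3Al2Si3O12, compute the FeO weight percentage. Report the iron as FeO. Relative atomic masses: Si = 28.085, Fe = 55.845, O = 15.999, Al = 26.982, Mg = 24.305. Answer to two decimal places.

M((Mg0.59Fe0.41)3Al2Si3O12) = 441.916 g/mol; M(FeO) = 71.844 g/mol.
Moles FeO per formula unit = 1.23 Fe ÷ 1 = 1.2300.
FeO fraction = (1.2300 × 71.844) / 441.916 = 88.368/441.916 = 0.2000.

20.00 wt%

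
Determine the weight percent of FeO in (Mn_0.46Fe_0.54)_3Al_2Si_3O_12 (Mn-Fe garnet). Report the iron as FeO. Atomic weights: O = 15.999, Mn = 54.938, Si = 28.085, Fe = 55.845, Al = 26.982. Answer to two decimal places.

Molar mass of (Mn_0.46Fe_0.54)_3Al_2Si_3O_12 = 1.38·54.938 + 1.62·55.845 + 2·26.982 + 3·28.085 + 12·15.999 = 496.490 g/mol.
Each formula unit contains 1.62 Fe, equivalent to 1.62/1 = 1.6200 mol FeO.
M(FeO) = 1×55.845 + 1×15.999 = 71.844 g/mol.
Mass of FeO per formula unit = 1.6200 × 71.844 = 116.387 g.
FeO wt% = 116.387 / 496.490 × 100 = 23.44%.

23.44 wt%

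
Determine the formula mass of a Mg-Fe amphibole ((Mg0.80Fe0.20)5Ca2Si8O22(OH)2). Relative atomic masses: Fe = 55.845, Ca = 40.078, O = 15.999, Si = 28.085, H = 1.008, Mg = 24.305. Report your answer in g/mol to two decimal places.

843.89 g/mol

Mg: 4 × 24.305 = 97.2200
Fe: 1 × 55.845 = 55.8450
Ca: 2 × 40.078 = 80.1560
Si: 8 × 28.085 = 224.6800
O: 24 × 15.999 = 383.9760
H: 2 × 1.008 = 2.0160
Summing the contributions gives the formula mass.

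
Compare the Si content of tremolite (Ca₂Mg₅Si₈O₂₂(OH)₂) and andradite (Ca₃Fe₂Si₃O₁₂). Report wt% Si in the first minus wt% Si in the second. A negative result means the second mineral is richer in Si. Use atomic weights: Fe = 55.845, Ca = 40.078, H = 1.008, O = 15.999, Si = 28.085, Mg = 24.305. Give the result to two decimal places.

11.08 percentage points

Si in Ca₂Mg₅Si₈O₂₂(OH)₂: molar mass 812.353 g/mol; 8×28.085 = 224.680 g → 27.66 wt%.
Si in Ca₃Fe₂Si₃O₁₂: molar mass 508.167 g/mol; 3×28.085 = 84.255 g → 16.58 wt%.
Difference = 27.66 − 16.58 = 11.08 percentage points.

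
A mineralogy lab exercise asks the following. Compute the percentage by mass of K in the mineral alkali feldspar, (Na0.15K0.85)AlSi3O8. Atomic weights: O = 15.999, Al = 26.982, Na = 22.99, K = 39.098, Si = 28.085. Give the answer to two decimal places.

12.04 mass %

Molar mass of (Na0.15K0.85)AlSi3O8: 0.15·22.99 + 0.85·39.098 + 1·26.982 + 3·28.085 + 8·15.999 = 275.911 g/mol.
Mass of K per formula unit: 0.85 × 39.098 = 33.233 g.
Weight fraction K = 33.233 / 275.911 = 0.1204.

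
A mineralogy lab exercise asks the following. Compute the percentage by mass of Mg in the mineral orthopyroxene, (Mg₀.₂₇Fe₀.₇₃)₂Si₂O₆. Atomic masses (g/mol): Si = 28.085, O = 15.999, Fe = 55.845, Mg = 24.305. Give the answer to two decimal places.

5.32 weight percent

M((Mg₀.₂₇Fe₀.₇₃)₂Si₂O₆) = 246.822 g/mol.
Mg contributes 0.54 × 24.305 = 13.125 g per mole.
13.125/246.822 = 0.0532 → 5.32%.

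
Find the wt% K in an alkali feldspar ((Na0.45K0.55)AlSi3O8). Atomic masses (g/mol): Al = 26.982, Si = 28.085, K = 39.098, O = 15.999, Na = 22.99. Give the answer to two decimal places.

7.93 mass %

M((Na0.45K0.55)AlSi3O8) = 271.078 g/mol.
K contributes 0.55 × 39.098 = 21.504 g per mole.
21.504/271.078 = 0.0793 → 7.93%.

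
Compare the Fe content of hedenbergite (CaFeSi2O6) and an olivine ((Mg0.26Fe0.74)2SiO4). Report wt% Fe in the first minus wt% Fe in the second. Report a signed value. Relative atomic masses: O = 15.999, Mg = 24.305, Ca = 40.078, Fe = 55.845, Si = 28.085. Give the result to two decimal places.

Fe in CaFeSi2O6: molar mass 248.087 g/mol; 1×55.845 = 55.845 g → 22.51 wt%.
Fe in (Mg0.26Fe0.74)2SiO4: molar mass 187.370 g/mol; 1.48×55.845 = 82.651 g → 44.11 wt%.
Difference = 22.51 − 44.11 = -21.60 percentage points.

-21.60 percentage points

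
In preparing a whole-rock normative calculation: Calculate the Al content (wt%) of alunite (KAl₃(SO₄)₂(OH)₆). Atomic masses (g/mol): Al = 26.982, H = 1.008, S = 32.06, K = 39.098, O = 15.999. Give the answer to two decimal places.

19.54 wt%

Formula mass = 1*39.098 + 3*26.982 + 2*32.06 + 14*15.999 + 6*1.008 = 414.198 g/mol, of which 80.946 g is Al.
So Al makes up 80.946/414.198 = 0.1954 of the mass, i.e. 19.54%.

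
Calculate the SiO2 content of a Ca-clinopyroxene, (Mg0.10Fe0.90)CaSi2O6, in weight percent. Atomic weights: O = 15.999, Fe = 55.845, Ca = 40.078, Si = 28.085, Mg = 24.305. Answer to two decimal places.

M((Mg0.10Fe0.90)CaSi2O6) = 244.933 g/mol; M(SiO2) = 60.083 g/mol.
Moles SiO2 per formula unit = 2 Si ÷ 1 = 2.0000.
SiO2 fraction = (2.0000 × 60.083) / 244.933 = 120.166/244.933 = 0.4906.

49.06 wt%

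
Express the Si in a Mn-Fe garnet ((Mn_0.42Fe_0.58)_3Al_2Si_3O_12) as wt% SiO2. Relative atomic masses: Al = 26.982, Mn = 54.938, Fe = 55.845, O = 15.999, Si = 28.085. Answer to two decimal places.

Formula mass = 496.599 g/mol.
3 Si → 3.0000 mol SiO2 per formula unit; M(SiO2) = 60.083, so SiO2 mass = 180.249 g.
180.249/496.599 × 100 = 36.30 wt%.

36.30 wt%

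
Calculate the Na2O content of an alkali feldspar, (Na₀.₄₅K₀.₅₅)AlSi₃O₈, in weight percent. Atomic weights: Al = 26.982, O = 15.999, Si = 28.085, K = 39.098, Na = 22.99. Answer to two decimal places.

M((Na₀.₄₅K₀.₅₅)AlSi₃O₈) = 271.078 g/mol; M(Na2O) = 61.979 g/mol.
Moles Na2O per formula unit = 0.45 Na ÷ 2 = 0.2250.
Na2O fraction = (0.2250 × 61.979) / 271.078 = 13.945/271.078 = 0.0514.

5.14 wt%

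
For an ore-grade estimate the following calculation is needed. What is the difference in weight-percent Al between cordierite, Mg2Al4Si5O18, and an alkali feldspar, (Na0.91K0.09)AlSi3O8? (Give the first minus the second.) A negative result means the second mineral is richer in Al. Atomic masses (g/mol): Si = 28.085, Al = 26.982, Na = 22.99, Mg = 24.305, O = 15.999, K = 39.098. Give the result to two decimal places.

M(Mg2Al4Si5O18) = 584.945 g/mol, so wt% Al = 107.928/584.945 × 100 = 18.45%.
M((Na0.91K0.09)AlSi3O8) = 263.669 g/mol, so wt% Al = 26.982/263.669 × 100 = 10.23%.
18.45 − 10.23 = 8.22 pp.

8.22 percentage points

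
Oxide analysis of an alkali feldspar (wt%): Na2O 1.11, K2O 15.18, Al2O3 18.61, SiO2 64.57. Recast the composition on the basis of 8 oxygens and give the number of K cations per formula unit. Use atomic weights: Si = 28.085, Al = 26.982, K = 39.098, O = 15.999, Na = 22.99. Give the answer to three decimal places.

0.897 K apfu

Na2O (M=61.979): mol = 0.01791; Na = 0.03582, O = 0.01791.
K2O (M=94.195): mol = 0.16116; K = 0.32232, O = 0.16116.
Al2O3 (M=101.961): mol = 0.18252; Al = 0.36504, O = 0.54756.
SiO2 (M=60.083): mol = 1.07468; Si = 1.07468, O = 2.14936.
ΣO = 2.87599; factor = 8/ΣO = 2.78165.
K apfu = 0.32232 × 2.78165 = 0.897.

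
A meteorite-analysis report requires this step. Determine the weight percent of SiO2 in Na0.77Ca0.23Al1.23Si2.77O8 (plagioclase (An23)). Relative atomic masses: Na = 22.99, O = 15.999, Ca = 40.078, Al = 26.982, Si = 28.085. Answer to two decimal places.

62.59 wt%

M(Na0.77Ca0.23Al1.23Si2.77O8) = 265.896 g/mol; M(SiO2) = 60.083 g/mol.
Moles SiO2 per formula unit = 2.77 Si ÷ 1 = 2.7700.
SiO2 fraction = (2.7700 × 60.083) / 265.896 = 166.430/265.896 = 0.6259.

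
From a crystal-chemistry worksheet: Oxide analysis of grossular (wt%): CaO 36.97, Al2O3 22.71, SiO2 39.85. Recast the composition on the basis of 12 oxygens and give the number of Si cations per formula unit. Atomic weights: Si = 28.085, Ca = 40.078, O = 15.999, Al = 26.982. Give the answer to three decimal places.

CaO (M=56.077): mol = 0.65927; Ca = 0.65927, O = 0.65927.
Al2O3 (M=101.961): mol = 0.22273; Al = 0.44546, O = 0.66819.
SiO2 (M=60.083): mol = 0.66325; Si = 0.66325, O = 1.32650.
ΣO = 2.65396; factor = 12/ΣO = 4.52155.
Si apfu = 0.66325 × 4.52155 = 2.999.

2.999 Si apfu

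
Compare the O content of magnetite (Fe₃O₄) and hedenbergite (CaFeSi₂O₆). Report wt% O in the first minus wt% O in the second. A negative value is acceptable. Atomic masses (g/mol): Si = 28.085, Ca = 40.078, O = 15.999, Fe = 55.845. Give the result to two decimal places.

First mineral: 63.996 g O in 231.531 g formula = 27.64 wt% O.
Second mineral: 95.994 g O in 248.087 g formula = 38.69 wt% O.
27.64% − 38.69% gives a difference of -11.05 percentage points.

-11.05 percentage points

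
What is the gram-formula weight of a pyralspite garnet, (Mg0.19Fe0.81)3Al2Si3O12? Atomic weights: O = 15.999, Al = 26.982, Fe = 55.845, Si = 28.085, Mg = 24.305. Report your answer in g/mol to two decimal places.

M = 0.57*24.305 + 2.43*55.845 + 2*26.982 + 3*28.085 + 12*15.999

479.76 g/mol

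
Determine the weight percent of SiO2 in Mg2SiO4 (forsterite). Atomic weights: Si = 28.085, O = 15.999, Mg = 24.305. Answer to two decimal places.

42.71 wt%

M(Mg2SiO4) = 140.691 g/mol; M(SiO2) = 60.083 g/mol.
Moles SiO2 per formula unit = 1 Si ÷ 1 = 1.0000.
SiO2 fraction = (1.0000 × 60.083) / 140.691 = 60.083/140.691 = 0.4271.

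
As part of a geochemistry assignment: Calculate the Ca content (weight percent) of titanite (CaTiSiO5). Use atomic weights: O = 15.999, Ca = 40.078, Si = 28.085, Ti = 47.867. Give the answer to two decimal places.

Formula mass = 1*40.078 + 1*47.867 + 1*28.085 + 5*15.999 = 196.025 g/mol, of which 40.078 g is Ca.
So Ca makes up 40.078/196.025 = 0.2045 of the mass, i.e. 20.45%.

20.45 weight percent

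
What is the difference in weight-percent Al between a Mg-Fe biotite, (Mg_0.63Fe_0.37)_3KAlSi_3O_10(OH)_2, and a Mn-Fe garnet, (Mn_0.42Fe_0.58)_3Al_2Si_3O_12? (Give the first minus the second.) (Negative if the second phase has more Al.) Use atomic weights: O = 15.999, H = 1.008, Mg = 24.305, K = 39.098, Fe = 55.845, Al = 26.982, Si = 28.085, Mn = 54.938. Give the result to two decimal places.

Al in (Mg_0.63Fe_0.37)_3KAlSi_3O_10(OH)_2: molar mass 452.263 g/mol; 1×26.982 = 26.982 g → 5.97 wt%.
Al in (Mn_0.42Fe_0.58)_3Al_2Si_3O_12: molar mass 496.599 g/mol; 2×26.982 = 53.964 g → 10.87 wt%.
Difference = 5.97 − 10.87 = -4.90 percentage points.

-4.90 percentage points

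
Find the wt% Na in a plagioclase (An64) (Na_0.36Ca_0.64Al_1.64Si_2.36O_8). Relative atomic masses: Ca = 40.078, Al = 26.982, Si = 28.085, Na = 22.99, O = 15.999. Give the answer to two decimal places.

3.04 mass %

Formula mass = 0.36·22.99 + 0.64·40.078 + 1.64·26.982 + 2.36·28.085 + 8·15.999 = 272.449 g/mol, of which 8.276 g is Na.
So Na makes up 8.276/272.449 = 0.0304 of the mass, i.e. 3.04%.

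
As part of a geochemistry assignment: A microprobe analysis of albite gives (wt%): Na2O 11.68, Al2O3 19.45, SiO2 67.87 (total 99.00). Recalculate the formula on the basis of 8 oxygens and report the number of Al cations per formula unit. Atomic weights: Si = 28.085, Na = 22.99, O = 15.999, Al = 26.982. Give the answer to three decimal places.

Na2O: 11.68/61.979 = 0.18845 mol → 0.37690 mol Na, 0.18845 mol O.
Al2O3: 19.45/101.961 = 0.19076 mol → 0.38152 mol Al, 0.57228 mol O.
SiO2: 67.87/60.083 = 1.12960 mol → 1.12960 mol Si, 2.25920 mol O.
Total oxygen = 3.01993 mol. Normalization factor = 8/3.01993 = 2.64907.
Al per 8 O = 0.38152 × 2.64907 = 1.011.

1.011 Al apfu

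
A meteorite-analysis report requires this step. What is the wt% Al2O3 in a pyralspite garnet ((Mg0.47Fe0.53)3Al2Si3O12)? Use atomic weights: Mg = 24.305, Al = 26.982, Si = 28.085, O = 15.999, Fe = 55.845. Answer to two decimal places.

22.49 wt%

Molar mass of (Mg0.47Fe0.53)3Al2Si3O12 = 1.41×24.305 + 1.59×55.845 + 2×26.982 + 3×28.085 + 12×15.999 = 453.271 g/mol.
Each formula unit contains 2 Al, equivalent to 2/2 = 1.0000 mol Al2O3.
M(Al2O3) = 2×26.982 + 3×15.999 = 101.961 g/mol.
Mass of Al2O3 per formula unit = 1.0000 × 101.961 = 101.961 g.
Al2O3 wt% = 101.961 / 453.271 × 100 = 22.49%.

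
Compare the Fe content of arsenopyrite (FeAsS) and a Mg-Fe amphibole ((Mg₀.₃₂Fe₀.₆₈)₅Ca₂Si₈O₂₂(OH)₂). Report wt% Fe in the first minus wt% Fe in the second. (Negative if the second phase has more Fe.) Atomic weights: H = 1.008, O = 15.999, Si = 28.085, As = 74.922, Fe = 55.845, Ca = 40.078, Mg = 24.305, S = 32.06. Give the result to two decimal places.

Fe in FeAsS: molar mass 162.827 g/mol; 1×55.845 = 55.845 g → 34.30 wt%.
Fe in (Mg₀.₃₂Fe₀.₆₈)₅Ca₂Si₈O₂₂(OH)₂: molar mass 919.589 g/mol; 3.40×55.845 = 189.873 g → 20.65 wt%.
Difference = 34.30 − 20.65 = 13.65 percentage points.

13.65 percentage points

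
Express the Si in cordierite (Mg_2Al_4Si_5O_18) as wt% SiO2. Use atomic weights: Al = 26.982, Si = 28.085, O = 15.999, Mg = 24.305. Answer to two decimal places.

Formula mass = 584.945 g/mol.
5 Si → 5.0000 mol SiO2 per formula unit; M(SiO2) = 60.083, so SiO2 mass = 300.415 g.
300.415/584.945 × 100 = 51.36 wt%.

51.36 wt%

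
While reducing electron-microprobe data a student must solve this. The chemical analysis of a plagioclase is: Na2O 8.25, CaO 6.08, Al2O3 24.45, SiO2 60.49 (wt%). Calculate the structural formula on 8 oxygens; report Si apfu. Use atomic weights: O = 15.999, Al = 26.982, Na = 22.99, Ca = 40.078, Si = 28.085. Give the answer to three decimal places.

2.708 Si apfu

Na2O: 8.25/61.979 = 0.13311 mol → 0.26622 mol Na, 0.13311 mol O.
CaO: 6.08/56.077 = 0.10842 mol → 0.10842 mol Ca, 0.10842 mol O.
Al2O3: 24.45/101.961 = 0.23980 mol → 0.47960 mol Al, 0.71940 mol O.
SiO2: 60.49/60.083 = 1.00677 mol → 1.00677 mol Si, 2.01354 mol O.
Total oxygen = 2.97447 mol. Normalization factor = 8/2.97447 = 2.68955.
Si per 8 O = 1.00677 × 2.68955 = 2.708.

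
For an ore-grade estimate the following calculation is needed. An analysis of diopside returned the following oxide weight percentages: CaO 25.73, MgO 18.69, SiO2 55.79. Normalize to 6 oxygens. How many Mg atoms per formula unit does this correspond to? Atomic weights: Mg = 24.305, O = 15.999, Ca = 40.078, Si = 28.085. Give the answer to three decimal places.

1.001 Mg apfu

CaO: 25.73/56.077 = 0.45883 mol → 0.45883 mol Ca, 0.45883 mol O.
MgO: 18.69/40.304 = 0.46373 mol → 0.46373 mol Mg, 0.46373 mol O.
SiO2: 55.79/60.083 = 0.92855 mol → 0.92855 mol Si, 1.85710 mol O.
Total oxygen = 2.77966 mol. Normalization factor = 6/2.77966 = 2.15854.
Mg per 6 O = 0.46373 × 2.15854 = 1.001.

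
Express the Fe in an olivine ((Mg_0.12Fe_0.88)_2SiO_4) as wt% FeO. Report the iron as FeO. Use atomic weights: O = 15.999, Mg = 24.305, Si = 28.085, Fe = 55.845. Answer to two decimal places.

64.45 wt%

Formula mass = 196.201 g/mol.
1.76 Fe → 1.7600 mol FeO per formula unit; M(FeO) = 71.844, so FeO mass = 126.445 g.
126.445/196.201 × 100 = 64.45 wt%.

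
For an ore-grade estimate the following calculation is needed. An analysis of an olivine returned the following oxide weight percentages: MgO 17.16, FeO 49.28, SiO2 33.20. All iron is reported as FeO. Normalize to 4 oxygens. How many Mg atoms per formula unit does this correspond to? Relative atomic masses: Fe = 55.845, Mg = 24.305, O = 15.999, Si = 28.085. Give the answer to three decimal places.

17.16 wt% MgO ÷ 40.304 g/mol = 0.42576 mol, giving 0.42576 Mg and 0.42576 O.
49.28 wt% FeO ÷ 71.844 g/mol = 0.68593 mol, giving 0.68593 Fe and 0.68593 O.
33.20 wt% SiO2 ÷ 60.083 g/mol = 0.55257 mol, giving 0.55257 Si and 1.10514 O.
Oxygen sums to 2.21683; scaling by 4/2.21683 = 1.80438 puts the formula on 4 O.
Mg: 0.42576 × 1.80438 = 0.768 atoms per formula unit.

0.768 Mg apfu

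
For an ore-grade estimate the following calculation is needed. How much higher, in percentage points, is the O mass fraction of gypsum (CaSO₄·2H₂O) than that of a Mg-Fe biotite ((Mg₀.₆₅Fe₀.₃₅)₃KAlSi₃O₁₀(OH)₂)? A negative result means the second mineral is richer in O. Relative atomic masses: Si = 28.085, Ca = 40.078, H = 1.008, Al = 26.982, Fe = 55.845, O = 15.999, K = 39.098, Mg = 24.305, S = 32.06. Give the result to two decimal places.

O in CaSO₄·2H₂O: molar mass 172.164 g/mol; 6×15.999 = 95.994 g → 55.76 wt%.
O in (Mg₀.₆₅Fe₀.₃₅)₃KAlSi₃O₁₀(OH)₂: molar mass 450.371 g/mol; 12×15.999 = 191.988 g → 42.63 wt%.
Difference = 55.76 − 42.63 = 13.13 percentage points.

13.13 percentage points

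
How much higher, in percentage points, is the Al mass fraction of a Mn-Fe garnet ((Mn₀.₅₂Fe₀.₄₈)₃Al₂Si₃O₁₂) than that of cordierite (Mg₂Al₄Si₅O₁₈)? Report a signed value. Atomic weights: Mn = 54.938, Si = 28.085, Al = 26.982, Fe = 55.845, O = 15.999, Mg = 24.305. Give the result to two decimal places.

M((Mn₀.₅₂Fe₀.₄₈)₃Al₂Si₃O₁₂) = 496.327 g/mol, so wt% Al = 53.964/496.327 × 100 = 10.87%.
M(Mg₂Al₄Si₅O₁₈) = 584.945 g/mol, so wt% Al = 107.928/584.945 × 100 = 18.45%.
10.87 − 18.45 = -7.58 pp.

-7.58 percentage points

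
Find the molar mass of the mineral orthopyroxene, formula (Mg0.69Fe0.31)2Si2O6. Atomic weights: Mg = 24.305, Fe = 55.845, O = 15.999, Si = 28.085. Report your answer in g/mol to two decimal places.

The formula mass is the sum 1.38·24.305 + 0.62·55.845 + 2·28.085 + 6·15.999.

220.33 g/mol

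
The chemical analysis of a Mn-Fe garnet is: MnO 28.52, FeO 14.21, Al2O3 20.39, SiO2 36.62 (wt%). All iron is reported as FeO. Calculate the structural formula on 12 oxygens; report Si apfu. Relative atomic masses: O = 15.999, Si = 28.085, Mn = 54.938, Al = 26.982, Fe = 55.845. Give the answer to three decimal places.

28.52 wt% MnO ÷ 70.937 g/mol = 0.40205 mol, giving 0.40205 Mn and 0.40205 O.
14.21 wt% FeO ÷ 71.844 g/mol = 0.19779 mol, giving 0.19779 Fe and 0.19779 O.
20.39 wt% Al2O3 ÷ 101.961 g/mol = 0.19998 mol, giving 0.39996 Al and 0.59994 O.
36.62 wt% SiO2 ÷ 60.083 g/mol = 0.60949 mol, giving 0.60949 Si and 1.21898 O.
Oxygen sums to 2.41876; scaling by 12/2.41876 = 4.96122 puts the formula on 12 O.
Si: 0.60949 × 4.96122 = 3.024 atoms per formula unit.

3.024 Si apfu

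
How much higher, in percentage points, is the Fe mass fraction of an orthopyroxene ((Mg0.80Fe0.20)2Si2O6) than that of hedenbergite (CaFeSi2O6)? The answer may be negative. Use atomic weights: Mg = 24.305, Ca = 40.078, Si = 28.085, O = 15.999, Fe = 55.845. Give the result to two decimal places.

M((Mg0.80Fe0.20)2Si2O6) = 213.390 g/mol, so wt% Fe = 22.338/213.390 × 100 = 10.47%.
M(CaFeSi2O6) = 248.087 g/mol, so wt% Fe = 55.845/248.087 × 100 = 22.51%.
10.47 − 22.51 = -12.04 pp.

-12.04 percentage points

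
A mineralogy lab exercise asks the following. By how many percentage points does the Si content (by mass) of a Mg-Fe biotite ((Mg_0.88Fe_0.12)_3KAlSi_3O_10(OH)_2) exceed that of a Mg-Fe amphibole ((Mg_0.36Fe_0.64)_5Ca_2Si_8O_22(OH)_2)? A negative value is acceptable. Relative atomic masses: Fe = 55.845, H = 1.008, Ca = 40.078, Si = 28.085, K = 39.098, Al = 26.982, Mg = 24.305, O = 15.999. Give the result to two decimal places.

First mineral: 84.255 g Si in 428.608 g formula = 19.66 wt% Si.
Second mineral: 224.680 g Si in 913.281 g formula = 24.60 wt% Si.
19.66% − 24.60% gives a difference of -4.94 percentage points.

-4.94 percentage points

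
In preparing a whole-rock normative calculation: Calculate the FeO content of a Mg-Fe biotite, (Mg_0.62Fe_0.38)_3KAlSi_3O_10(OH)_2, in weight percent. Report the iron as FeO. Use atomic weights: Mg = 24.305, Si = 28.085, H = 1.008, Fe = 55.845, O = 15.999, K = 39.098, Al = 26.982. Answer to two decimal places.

Formula mass = 453.210 g/mol.
1.14 Fe → 1.1400 mol FeO per formula unit; M(FeO) = 71.844, so FeO mass = 81.902 g.
81.902/453.210 × 100 = 18.07 wt%.

18.07 wt%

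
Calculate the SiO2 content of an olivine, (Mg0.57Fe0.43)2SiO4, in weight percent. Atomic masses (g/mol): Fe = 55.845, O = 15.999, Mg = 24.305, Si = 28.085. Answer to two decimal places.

Formula mass = 167.815 g/mol.
1 Si → 1.0000 mol SiO2 per formula unit; M(SiO2) = 60.083, so SiO2 mass = 60.083 g.
60.083/167.815 × 100 = 35.80 wt%.

35.80 wt%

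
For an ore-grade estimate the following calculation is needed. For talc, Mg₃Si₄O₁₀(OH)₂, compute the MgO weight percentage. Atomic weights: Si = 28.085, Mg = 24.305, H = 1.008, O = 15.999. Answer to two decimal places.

Formula mass = 379.259 g/mol.
3 Mg → 3.0000 mol MgO per formula unit; M(MgO) = 40.304, so MgO mass = 120.912 g.
120.912/379.259 × 100 = 31.88 wt%.

31.88 wt%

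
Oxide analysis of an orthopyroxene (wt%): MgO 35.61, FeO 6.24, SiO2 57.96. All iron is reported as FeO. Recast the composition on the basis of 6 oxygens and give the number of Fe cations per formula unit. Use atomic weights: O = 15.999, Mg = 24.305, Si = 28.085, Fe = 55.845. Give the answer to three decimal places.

0.180 Fe apfu

MgO (M=40.304): mol = 0.88354; Mg = 0.88354, O = 0.88354.
FeO (M=71.844): mol = 0.08685; Fe = 0.08685, O = 0.08685.
SiO2 (M=60.083): mol = 0.96467; Si = 0.96467, O = 1.92934.
ΣO = 2.89973; factor = 6/ΣO = 2.06916.
Fe apfu = 0.08685 × 2.06916 = 0.180.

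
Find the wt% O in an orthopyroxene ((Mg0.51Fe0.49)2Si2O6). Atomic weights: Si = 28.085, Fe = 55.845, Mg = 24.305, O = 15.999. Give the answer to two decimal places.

41.43 mass %

M((Mg0.51Fe0.49)2Si2O6) = 231.683 g/mol.
O contributes 6 × 15.999 = 95.994 g per mole.
95.994/231.683 = 0.4143 → 41.43%.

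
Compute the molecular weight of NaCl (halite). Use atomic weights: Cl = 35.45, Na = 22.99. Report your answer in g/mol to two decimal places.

58.44 g/mol

M = 1(22.99) + 1(35.45)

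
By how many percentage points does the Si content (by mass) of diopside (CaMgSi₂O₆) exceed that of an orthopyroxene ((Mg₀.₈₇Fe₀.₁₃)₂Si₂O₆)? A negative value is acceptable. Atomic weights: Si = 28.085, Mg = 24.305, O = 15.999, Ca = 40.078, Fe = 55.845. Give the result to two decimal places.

M(CaMgSi₂O₆) = 216.547 g/mol, so wt% Si = 56.170/216.547 × 100 = 25.94%.
M((Mg₀.₈₇Fe₀.₁₃)₂Si₂O₆) = 208.974 g/mol, so wt% Si = 56.170/208.974 × 100 = 26.88%.
25.94 − 26.88 = -0.94 pp.

-0.94 percentage points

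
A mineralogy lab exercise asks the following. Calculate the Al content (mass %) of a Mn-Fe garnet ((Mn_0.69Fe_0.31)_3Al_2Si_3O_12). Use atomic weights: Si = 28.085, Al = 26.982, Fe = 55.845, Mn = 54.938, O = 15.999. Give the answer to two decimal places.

10.88 mass %

Formula mass = 2.07×54.938 + 0.93×55.845 + 2×26.982 + 3×28.085 + 12×15.999 = 495.865 g/mol, of which 53.964 g is Al.
So Al makes up 53.964/495.865 = 0.1088 of the mass, i.e. 10.88%.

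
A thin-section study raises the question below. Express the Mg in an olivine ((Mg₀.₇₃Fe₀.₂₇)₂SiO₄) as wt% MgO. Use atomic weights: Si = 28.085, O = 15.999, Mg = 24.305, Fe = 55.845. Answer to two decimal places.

M((Mg₀.₇₃Fe₀.₂₇)₂SiO₄) = 157.723 g/mol; M(MgO) = 40.304 g/mol.
Moles MgO per formula unit = 1.46 Mg ÷ 1 = 1.4600.
MgO fraction = (1.4600 × 40.304) / 157.723 = 58.844/157.723 = 0.3731.

37.31 wt%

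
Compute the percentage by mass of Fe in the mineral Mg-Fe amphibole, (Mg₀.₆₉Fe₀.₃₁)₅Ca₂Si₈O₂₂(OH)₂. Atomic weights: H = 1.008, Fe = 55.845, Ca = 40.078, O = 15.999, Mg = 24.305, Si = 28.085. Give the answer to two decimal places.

10.05 mass %

M((Mg₀.₆₉Fe₀.₃₁)₅Ca₂Si₈O₂₂(OH)₂) = 861.240 g/mol.
Fe contributes 1.55 × 55.845 = 86.560 g per mole.
86.560/861.240 = 0.1005 → 10.05%.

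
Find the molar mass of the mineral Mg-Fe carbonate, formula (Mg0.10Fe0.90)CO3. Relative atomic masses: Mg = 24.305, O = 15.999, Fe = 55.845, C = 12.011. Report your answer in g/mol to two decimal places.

112.70 g/mol

M = 0.10(24.305) + 0.90(55.845) + 1(12.011) + 3(15.999)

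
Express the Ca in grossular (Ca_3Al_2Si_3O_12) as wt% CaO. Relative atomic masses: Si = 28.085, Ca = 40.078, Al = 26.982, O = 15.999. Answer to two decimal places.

Formula mass = 450.441 g/mol.
3 Ca → 3.0000 mol CaO per formula unit; M(CaO) = 56.077, so CaO mass = 168.231 g.
168.231/450.441 × 100 = 37.35 wt%.

37.35 wt%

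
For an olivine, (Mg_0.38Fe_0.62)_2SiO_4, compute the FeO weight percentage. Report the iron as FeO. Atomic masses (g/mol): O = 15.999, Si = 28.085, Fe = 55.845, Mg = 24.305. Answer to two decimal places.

49.55 wt%

Formula mass = 179.801 g/mol.
1.24 Fe → 1.2400 mol FeO per formula unit; M(FeO) = 71.844, so FeO mass = 89.087 g.
89.087/179.801 × 100 = 49.55 wt%.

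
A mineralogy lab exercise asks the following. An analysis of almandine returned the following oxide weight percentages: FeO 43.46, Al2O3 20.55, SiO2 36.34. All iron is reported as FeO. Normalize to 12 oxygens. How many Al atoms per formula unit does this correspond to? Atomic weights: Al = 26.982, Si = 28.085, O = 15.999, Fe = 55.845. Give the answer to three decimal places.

1.999 Al apfu

FeO (M=71.844): mol = 0.60492; Fe = 0.60492, O = 0.60492.
Al2O3 (M=101.961): mol = 0.20155; Al = 0.40310, O = 0.60465.
SiO2 (M=60.083): mol = 0.60483; Si = 0.60483, O = 1.20966.
ΣO = 2.41923; factor = 12/ΣO = 4.96026.
Al apfu = 0.40310 × 4.96026 = 1.999.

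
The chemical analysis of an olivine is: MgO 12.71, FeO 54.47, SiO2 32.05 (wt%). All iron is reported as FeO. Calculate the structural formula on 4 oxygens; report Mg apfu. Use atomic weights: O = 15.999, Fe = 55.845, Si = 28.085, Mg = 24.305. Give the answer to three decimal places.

MgO (M=40.304): mol = 0.31535; Mg = 0.31535, O = 0.31535.
FeO (M=71.844): mol = 0.75817; Fe = 0.75817, O = 0.75817.
SiO2 (M=60.083): mol = 0.53343; Si = 0.53343, O = 1.06686.
ΣO = 2.14038; factor = 4/ΣO = 1.86883.
Mg apfu = 0.31535 × 1.86883 = 0.589.

0.589 Mg apfu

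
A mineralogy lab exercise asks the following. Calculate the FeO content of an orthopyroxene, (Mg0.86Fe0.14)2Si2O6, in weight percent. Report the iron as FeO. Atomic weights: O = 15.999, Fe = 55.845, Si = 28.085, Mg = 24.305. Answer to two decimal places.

Formula mass = 209.605 g/mol.
0.28 Fe → 0.2800 mol FeO per formula unit; M(FeO) = 71.844, so FeO mass = 20.116 g.
20.116/209.605 × 100 = 9.60 wt%.

9.60 wt%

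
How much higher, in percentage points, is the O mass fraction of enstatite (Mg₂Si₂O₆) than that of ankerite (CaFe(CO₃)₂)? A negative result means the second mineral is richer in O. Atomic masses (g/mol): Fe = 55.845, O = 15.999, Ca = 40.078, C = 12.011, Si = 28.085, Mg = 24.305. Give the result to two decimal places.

M(Mg₂Si₂O₆) = 200.774 g/mol, so wt% O = 95.994/200.774 × 100 = 47.81%.
M(CaFe(CO₃)₂) = 215.939 g/mol, so wt% O = 95.994/215.939 × 100 = 44.45%.
47.81 − 44.45 = 3.36 pp.

3.36 percentage points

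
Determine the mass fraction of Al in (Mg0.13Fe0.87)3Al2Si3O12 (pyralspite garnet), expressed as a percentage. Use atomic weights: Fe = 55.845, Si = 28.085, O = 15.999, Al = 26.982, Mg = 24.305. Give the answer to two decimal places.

Formula mass = 0.39×24.305 + 2.61×55.845 + 2×26.982 + 3×28.085 + 12×15.999 = 485.441 g/mol, of which 53.964 g is Al.
So Al makes up 53.964/485.441 = 0.1112 of the mass, i.e. 11.12%.

11.12 wt%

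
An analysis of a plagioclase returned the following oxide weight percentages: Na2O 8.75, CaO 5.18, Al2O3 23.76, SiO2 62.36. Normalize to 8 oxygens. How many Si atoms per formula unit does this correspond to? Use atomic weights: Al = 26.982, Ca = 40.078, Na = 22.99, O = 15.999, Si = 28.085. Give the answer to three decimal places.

2.760 Si apfu

Na2O: 8.75/61.979 = 0.14118 mol → 0.28236 mol Na, 0.14118 mol O.
CaO: 5.18/56.077 = 0.09237 mol → 0.09237 mol Ca, 0.09237 mol O.
Al2O3: 23.76/101.961 = 0.23303 mol → 0.46606 mol Al, 0.69909 mol O.
SiO2: 62.36/60.083 = 1.03790 mol → 1.03790 mol Si, 2.07580 mol O.
Total oxygen = 3.00844 mol. Normalization factor = 8/3.00844 = 2.65919.
Si per 8 O = 1.03790 × 2.65919 = 2.760.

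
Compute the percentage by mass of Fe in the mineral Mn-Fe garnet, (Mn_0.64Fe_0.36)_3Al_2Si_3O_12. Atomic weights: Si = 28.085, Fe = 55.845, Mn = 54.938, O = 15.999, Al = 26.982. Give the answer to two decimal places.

M((Mn_0.64Fe_0.36)_3Al_2Si_3O_12) = 496.001 g/mol.
Fe contributes 1.08 × 55.845 = 60.313 g per mole.
60.313/496.001 = 0.1216 → 12.16%.

12.16 mass %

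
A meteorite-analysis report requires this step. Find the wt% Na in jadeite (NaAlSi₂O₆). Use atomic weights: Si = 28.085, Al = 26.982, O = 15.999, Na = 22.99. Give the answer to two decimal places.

Molar mass of NaAlSi₂O₆: 1×22.99 + 1×26.982 + 2×28.085 + 6×15.999 = 202.136 g/mol.
Mass of Na per formula unit: 1 × 22.99 = 22.990 g.
Weight fraction Na = 22.990 / 202.136 = 0.1137.

11.37 weight percent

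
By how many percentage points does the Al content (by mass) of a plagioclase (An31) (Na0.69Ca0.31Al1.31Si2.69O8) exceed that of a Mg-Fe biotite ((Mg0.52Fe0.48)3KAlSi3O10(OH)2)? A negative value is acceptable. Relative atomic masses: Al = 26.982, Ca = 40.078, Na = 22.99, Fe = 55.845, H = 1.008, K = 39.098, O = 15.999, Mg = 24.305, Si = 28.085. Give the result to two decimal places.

Al in Na0.69Ca0.31Al1.31Si2.69O8: molar mass 267.174 g/mol; 1.31×26.982 = 35.346 g → 13.23 wt%.
Al in (Mg0.52Fe0.48)3KAlSi3O10(OH)2: molar mass 462.672 g/mol; 1×26.982 = 26.982 g → 5.83 wt%.
Difference = 13.23 − 5.83 = 7.40 percentage points.

7.40 percentage points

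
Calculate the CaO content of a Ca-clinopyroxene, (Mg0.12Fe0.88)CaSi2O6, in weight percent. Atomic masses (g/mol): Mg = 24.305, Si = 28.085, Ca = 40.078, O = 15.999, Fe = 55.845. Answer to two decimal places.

22.95 wt%

Molar mass of (Mg0.12Fe0.88)CaSi2O6 = 0.12·24.305 + 0.88·55.845 + 1·40.078 + 2·28.085 + 6·15.999 = 244.302 g/mol.
Each formula unit contains 1 Ca, equivalent to 1/1 = 1.0000 mol CaO.
M(CaO) = 1×40.078 + 1×15.999 = 56.077 g/mol.
Mass of CaO per formula unit = 1.0000 × 56.077 = 56.077 g.
CaO wt% = 56.077 / 244.302 × 100 = 22.95%.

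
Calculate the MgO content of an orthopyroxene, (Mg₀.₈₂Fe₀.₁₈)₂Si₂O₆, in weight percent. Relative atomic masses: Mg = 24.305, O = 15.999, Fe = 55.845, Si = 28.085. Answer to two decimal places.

Molar mass of (Mg₀.₈₂Fe₀.₁₈)₂Si₂O₆ = 1.64*24.305 + 0.36*55.845 + 2*28.085 + 6*15.999 = 212.128 g/mol.
Each formula unit contains 1.64 Mg, equivalent to 1.64/1 = 1.6400 mol MgO.
M(MgO) = 1×24.305 + 1×15.999 = 40.304 g/mol.
Mass of MgO per formula unit = 1.6400 × 40.304 = 66.099 g.
MgO wt% = 66.099 / 212.128 × 100 = 31.16%.

31.16 wt%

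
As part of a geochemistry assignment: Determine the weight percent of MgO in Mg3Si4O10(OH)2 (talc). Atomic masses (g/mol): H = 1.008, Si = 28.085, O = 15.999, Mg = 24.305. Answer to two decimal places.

M(Mg3Si4O10(OH)2) = 379.259 g/mol; M(MgO) = 40.304 g/mol.
Moles MgO per formula unit = 3 Mg ÷ 1 = 3.0000.
MgO fraction = (3.0000 × 40.304) / 379.259 = 120.912/379.259 = 0.3188.

31.88 wt%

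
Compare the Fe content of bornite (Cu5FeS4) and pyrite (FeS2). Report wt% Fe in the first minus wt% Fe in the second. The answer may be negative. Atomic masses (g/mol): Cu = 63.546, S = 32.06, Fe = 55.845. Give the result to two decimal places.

-35.42 percentage points

M(Cu5FeS4) = 501.815 g/mol, so wt% Fe = 55.845/501.815 × 100 = 11.13%.
M(FeS2) = 119.965 g/mol, so wt% Fe = 55.845/119.965 × 100 = 46.55%.
11.13 − 46.55 = -35.42 pp.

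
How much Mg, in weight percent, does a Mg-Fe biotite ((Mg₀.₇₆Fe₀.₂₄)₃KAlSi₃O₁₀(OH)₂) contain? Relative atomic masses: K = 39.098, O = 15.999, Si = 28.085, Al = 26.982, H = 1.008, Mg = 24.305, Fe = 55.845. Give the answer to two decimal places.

12.60 weight percent

Molar mass of (Mg₀.₇₆Fe₀.₂₄)₃KAlSi₃O₁₀(OH)₂: 2.28·24.305 + 0.72·55.845 + 1·39.098 + 1·26.982 + 3·28.085 + 12·15.999 + 2·1.008 = 439.963 g/mol.
Mass of Mg per formula unit: 2.28 × 24.305 = 55.415 g.
Weight fraction Mg = 55.415 / 439.963 = 0.1260.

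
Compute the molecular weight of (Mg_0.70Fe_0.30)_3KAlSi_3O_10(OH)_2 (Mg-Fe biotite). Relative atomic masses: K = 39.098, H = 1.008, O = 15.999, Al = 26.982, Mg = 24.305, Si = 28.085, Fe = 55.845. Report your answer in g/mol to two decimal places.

445.64 g/mol

Mg: 2.10 × 24.305 = 51.0405
Fe: 0.90 × 55.845 = 50.2605
K: 1 × 39.098 = 39.0980
Al: 1 × 26.982 = 26.9820
Si: 3 × 28.085 = 84.2550
O: 12 × 15.999 = 191.9880
H: 2 × 1.008 = 2.0160
Summing the contributions gives the formula mass.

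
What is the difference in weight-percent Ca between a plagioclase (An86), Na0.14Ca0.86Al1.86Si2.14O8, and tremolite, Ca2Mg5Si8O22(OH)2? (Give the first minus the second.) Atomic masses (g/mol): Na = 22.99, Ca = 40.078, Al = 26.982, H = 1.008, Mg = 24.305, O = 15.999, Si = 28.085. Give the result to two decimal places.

Ca in Na0.14Ca0.86Al1.86Si2.14O8: molar mass 275.966 g/mol; 0.86×40.078 = 34.467 g → 12.49 wt%.
Ca in Ca2Mg5Si8O22(OH)2: molar mass 812.353 g/mol; 2×40.078 = 80.156 g → 9.87 wt%.
Difference = 12.49 − 9.87 = 2.62 percentage points.

2.62 percentage points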